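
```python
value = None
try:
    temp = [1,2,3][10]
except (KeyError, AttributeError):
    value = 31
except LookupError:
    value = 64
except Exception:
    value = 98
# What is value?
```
64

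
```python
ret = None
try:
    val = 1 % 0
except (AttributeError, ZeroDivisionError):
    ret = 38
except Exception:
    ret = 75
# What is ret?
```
38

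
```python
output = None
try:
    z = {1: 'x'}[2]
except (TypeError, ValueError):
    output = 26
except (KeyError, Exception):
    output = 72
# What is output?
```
72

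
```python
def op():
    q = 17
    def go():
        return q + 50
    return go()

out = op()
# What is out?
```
67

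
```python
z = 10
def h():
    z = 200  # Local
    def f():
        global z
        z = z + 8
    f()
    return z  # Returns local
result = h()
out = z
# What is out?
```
18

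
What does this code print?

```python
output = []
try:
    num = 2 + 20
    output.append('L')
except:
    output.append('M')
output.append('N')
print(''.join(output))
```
LN

No exception, try block completes normally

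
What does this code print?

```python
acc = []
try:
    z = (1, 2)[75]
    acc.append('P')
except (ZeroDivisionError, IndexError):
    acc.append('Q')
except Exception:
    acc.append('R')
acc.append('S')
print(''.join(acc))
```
QS

IndexError matches tuple containing it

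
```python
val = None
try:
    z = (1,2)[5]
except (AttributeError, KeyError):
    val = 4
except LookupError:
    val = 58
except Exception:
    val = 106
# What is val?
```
58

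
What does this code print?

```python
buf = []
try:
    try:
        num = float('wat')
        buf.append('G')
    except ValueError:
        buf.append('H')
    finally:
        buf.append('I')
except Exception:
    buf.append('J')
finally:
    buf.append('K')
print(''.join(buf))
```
HIK

Both finally blocks run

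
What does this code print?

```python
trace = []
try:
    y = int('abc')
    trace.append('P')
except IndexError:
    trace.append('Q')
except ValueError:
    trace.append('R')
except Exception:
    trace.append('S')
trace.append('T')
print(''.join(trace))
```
RT

ValueError matches before generic Exception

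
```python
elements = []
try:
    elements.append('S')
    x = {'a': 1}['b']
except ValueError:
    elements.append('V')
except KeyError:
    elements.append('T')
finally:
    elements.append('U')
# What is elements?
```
['S', 'T', 'U']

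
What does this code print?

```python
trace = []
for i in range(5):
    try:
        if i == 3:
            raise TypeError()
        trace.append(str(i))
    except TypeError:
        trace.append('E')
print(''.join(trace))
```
012E4

Exception on i=3 caught, loop continues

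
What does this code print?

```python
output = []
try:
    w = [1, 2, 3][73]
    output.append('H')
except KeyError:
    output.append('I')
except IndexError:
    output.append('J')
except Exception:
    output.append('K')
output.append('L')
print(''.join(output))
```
JL

IndexError matches before generic Exception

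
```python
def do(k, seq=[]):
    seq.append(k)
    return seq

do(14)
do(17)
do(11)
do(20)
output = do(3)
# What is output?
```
[14, 17, 11, 20, 3]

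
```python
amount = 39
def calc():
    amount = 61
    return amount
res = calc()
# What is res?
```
61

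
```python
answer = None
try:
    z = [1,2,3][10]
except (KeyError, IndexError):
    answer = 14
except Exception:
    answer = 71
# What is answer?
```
14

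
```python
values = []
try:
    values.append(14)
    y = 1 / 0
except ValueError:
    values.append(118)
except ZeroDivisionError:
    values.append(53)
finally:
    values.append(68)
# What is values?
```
[14, 53, 68]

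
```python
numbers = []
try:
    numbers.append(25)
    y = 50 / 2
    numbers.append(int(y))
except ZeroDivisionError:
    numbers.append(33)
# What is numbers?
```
[25, 25]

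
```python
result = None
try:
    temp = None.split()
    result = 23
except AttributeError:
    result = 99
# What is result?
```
99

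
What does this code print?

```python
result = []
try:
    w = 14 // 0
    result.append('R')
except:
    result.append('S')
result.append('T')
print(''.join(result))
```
ST

Exception raised in try, caught by bare except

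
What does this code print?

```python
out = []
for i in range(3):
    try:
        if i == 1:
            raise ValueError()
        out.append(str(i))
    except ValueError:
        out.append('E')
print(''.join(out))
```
0E2

Exception on i=1 caught, loop continues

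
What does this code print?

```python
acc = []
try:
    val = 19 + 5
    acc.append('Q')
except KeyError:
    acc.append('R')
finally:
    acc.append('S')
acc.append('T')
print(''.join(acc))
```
QST

finally runs after normal execution too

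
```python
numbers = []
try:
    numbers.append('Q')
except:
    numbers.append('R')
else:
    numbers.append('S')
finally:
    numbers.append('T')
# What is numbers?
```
['Q', 'S', 'T']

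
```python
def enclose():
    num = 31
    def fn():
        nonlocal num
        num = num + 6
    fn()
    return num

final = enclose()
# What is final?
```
37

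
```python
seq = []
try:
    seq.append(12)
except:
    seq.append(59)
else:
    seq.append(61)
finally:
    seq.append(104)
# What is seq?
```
[12, 61, 104]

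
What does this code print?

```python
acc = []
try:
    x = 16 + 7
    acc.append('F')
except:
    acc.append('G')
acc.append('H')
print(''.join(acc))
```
FH

No exception, try block completes normally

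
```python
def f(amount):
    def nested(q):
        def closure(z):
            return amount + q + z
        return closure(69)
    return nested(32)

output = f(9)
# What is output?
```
110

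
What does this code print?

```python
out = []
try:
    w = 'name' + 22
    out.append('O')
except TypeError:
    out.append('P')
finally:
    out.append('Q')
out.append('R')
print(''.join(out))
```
PQR

finally always runs, even after exception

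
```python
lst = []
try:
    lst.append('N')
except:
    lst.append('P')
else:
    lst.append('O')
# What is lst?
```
['N', 'O']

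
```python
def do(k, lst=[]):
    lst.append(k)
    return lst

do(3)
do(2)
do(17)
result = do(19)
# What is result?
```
[3, 2, 17, 19]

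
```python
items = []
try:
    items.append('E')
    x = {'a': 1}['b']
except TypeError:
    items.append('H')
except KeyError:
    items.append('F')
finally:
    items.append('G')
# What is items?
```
['E', 'F', 'G']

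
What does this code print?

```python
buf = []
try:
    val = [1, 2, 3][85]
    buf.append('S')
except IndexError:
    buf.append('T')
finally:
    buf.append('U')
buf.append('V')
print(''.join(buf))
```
TUV

finally always runs, even after exception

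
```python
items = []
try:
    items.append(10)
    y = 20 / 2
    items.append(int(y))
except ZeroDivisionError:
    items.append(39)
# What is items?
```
[10, 10]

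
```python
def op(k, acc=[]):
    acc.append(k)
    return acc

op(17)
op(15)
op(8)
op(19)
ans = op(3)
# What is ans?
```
[17, 15, 8, 19, 3]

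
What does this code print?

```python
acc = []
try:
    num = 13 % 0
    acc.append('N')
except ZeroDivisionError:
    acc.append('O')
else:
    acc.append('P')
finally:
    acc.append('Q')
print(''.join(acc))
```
OQ

Exception: except runs, else skipped, finally runs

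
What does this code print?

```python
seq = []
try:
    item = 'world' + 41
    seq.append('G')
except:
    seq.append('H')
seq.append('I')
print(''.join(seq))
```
HI

Exception raised in try, caught by bare except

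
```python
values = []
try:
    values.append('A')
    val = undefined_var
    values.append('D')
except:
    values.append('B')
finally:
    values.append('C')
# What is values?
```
['A', 'B', 'C']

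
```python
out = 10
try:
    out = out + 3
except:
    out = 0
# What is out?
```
13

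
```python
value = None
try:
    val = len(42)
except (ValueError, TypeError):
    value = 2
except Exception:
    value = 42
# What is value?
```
2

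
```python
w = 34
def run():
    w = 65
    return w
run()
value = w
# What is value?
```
34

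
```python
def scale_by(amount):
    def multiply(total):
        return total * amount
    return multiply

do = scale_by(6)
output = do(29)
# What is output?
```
174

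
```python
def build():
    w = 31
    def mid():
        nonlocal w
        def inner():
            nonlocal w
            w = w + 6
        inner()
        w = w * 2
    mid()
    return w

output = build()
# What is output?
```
74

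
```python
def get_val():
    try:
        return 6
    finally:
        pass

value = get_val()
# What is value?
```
6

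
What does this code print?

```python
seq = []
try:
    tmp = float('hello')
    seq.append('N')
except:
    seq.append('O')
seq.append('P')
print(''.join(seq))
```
OP

Exception raised in try, caught by bare except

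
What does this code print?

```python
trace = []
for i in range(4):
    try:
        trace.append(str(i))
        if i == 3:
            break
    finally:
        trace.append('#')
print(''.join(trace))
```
0#1#2#3#

finally runs even when breaking out of loop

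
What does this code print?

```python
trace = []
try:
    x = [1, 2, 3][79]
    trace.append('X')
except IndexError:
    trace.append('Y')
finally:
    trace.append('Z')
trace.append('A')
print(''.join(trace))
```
YZA

finally always runs, even after exception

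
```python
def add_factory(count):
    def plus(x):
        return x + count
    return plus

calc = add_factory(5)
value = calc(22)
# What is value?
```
27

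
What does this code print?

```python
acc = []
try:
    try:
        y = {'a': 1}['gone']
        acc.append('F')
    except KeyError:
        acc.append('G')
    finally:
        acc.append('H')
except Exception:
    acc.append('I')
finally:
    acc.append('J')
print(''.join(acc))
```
GHJ

Both finally blocks run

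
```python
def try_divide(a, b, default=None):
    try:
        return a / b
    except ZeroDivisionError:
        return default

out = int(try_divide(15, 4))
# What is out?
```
3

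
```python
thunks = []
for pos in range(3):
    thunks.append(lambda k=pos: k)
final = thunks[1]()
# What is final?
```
1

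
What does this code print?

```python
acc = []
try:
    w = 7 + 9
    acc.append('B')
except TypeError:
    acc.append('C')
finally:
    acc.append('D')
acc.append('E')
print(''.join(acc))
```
BDE

finally runs after normal execution too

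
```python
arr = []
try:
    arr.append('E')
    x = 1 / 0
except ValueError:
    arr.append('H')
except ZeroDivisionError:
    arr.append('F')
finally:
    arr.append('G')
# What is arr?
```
['E', 'F', 'G']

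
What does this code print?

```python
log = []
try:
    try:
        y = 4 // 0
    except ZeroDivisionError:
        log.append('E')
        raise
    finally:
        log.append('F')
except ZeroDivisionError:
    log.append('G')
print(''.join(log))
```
EFG

finally runs before re-raised exception propagates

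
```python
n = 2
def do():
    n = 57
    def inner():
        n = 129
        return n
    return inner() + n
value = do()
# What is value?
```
186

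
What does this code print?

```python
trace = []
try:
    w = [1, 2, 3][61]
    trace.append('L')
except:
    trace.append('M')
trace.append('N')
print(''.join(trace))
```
MN

Exception raised in try, caught by bare except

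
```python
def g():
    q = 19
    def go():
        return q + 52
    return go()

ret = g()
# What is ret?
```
71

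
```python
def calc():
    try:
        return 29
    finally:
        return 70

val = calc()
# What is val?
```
70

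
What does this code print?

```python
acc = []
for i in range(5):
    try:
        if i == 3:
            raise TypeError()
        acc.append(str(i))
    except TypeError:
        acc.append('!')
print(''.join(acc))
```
012!4

Exception on i=3 caught, loop continues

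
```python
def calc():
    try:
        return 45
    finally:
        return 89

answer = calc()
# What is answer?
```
89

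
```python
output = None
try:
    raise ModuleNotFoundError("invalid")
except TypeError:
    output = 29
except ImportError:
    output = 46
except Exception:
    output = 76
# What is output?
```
46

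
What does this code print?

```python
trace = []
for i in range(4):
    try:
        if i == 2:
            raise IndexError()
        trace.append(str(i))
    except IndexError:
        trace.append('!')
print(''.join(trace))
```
01!3

Exception on i=2 caught, loop continues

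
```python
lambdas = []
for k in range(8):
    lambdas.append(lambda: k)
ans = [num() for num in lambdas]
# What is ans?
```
[7, 7, 7, 7, 7, 7, 7, 7]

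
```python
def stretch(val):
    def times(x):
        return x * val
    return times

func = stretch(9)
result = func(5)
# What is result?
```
45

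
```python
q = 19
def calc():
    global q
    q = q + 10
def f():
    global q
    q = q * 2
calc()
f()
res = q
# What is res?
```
58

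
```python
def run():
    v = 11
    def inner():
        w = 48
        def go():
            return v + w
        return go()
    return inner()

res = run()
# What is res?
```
59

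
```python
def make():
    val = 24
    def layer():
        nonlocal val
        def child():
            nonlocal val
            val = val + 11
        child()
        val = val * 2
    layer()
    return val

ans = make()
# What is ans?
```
70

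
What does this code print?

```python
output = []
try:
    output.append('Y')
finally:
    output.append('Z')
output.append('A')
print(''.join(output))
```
YZA

try/finally without except, no exception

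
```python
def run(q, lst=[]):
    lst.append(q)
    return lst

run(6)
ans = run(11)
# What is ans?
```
[6, 11]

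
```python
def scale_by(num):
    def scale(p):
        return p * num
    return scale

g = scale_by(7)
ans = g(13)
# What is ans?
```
91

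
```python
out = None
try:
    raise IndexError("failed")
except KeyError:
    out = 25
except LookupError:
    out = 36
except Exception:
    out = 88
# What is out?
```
36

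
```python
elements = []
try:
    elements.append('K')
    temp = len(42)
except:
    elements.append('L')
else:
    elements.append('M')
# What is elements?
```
['K', 'L']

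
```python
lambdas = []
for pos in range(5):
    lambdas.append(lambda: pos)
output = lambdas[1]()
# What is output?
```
4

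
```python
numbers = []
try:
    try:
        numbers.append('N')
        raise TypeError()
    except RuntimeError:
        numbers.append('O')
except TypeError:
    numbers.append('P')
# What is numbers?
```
['N', 'P']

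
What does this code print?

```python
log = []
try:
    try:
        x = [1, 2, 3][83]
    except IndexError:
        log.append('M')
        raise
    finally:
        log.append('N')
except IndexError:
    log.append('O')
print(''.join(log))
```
MNO

finally runs before re-raised exception propagates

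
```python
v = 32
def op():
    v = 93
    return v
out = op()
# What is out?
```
93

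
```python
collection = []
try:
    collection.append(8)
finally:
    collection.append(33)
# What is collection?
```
[8, 33]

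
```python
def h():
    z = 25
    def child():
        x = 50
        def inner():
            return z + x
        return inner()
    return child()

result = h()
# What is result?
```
75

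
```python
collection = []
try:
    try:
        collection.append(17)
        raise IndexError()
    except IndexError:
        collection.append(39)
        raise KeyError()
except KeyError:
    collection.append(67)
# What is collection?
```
[17, 39, 67]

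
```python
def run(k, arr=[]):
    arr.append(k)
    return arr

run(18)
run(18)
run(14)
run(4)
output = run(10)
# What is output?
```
[18, 18, 14, 4, 10]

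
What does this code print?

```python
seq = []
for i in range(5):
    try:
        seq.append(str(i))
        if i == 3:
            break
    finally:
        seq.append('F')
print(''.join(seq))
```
0F1F2F3F

finally runs even when breaking out of loop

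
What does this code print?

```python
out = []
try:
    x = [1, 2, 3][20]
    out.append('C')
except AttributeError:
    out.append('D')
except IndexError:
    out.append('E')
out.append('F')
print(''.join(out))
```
EF

IndexError is caught by its specific handler, not AttributeError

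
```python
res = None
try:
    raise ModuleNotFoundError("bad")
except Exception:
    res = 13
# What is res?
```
13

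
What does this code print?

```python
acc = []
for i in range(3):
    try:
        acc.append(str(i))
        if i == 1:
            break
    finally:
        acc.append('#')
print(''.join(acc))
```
0#1#

finally runs even when breaking out of loop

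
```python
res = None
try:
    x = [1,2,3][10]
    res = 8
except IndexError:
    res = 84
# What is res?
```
84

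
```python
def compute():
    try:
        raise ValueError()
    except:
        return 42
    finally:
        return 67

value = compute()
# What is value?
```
67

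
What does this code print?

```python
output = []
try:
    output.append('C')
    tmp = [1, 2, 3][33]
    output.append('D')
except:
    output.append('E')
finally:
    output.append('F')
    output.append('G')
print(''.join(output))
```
CEFG

Code before exception runs, then except, then all of finally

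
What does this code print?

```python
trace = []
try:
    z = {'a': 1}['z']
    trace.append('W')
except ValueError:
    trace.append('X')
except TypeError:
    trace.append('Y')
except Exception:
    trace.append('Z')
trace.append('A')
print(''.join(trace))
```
ZA

KeyError not specifically caught, falls to Exception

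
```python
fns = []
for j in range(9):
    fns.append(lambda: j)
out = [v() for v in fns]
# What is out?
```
[8, 8, 8, 8, 8, 8, 8, 8, 8]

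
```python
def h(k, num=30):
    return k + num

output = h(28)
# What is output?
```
58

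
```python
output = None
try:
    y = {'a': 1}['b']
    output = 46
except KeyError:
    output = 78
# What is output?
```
78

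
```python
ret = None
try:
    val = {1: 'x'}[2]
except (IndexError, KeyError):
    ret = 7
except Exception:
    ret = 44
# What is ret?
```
7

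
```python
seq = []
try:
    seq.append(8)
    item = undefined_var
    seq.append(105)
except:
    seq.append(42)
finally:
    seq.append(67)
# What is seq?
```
[8, 42, 67]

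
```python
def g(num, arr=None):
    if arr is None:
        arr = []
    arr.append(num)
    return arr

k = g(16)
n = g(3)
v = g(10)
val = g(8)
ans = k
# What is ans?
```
[16]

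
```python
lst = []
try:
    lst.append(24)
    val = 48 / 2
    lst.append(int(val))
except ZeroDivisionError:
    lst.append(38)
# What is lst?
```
[24, 24]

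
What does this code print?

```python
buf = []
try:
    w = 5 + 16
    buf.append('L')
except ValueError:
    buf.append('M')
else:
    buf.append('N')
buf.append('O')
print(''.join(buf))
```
LNO

else block runs when no exception occurs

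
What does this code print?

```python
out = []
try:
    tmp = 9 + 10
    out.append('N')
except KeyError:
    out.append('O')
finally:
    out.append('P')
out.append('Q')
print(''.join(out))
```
NPQ

finally runs after normal execution too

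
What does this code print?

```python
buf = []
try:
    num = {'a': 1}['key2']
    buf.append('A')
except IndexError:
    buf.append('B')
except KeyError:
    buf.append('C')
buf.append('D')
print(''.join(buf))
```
CD

KeyError is caught by its specific handler, not IndexError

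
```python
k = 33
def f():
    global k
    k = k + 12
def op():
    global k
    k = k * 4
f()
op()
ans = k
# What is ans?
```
180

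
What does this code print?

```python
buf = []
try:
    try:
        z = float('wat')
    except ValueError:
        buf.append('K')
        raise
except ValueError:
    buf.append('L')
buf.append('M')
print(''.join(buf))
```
KLM

raise without argument re-raises current exception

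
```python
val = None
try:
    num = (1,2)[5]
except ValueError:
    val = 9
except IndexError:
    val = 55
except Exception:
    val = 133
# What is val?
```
55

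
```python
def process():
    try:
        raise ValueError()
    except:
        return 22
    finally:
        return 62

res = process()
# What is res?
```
62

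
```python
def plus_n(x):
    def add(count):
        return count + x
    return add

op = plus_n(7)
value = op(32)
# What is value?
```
39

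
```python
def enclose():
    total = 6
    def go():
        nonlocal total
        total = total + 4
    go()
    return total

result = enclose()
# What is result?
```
10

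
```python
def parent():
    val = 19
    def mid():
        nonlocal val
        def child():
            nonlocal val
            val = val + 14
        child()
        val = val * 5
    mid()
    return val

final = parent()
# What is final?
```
165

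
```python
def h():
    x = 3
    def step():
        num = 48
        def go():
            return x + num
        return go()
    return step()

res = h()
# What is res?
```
51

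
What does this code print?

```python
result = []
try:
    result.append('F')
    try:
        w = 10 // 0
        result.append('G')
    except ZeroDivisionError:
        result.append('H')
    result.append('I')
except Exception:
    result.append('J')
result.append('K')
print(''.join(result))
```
FHIK

Inner exception caught by inner handler, outer continues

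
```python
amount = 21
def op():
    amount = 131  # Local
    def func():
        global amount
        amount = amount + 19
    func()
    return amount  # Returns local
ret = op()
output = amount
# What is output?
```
40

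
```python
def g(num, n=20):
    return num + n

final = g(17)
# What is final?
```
37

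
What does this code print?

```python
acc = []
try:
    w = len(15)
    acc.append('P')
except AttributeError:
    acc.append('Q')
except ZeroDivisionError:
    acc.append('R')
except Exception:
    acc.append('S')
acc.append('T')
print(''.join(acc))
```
ST

TypeError not specifically caught, falls to Exception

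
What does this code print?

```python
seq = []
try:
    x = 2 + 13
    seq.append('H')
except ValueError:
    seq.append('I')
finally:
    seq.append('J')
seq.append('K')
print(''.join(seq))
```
HJK

finally runs after normal execution too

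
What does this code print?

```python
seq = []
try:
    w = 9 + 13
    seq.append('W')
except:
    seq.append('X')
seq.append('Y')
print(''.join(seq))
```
WY

No exception, try block completes normally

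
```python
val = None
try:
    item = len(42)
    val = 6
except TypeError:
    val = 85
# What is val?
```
85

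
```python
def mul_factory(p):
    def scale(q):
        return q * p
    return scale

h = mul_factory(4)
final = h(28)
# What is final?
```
112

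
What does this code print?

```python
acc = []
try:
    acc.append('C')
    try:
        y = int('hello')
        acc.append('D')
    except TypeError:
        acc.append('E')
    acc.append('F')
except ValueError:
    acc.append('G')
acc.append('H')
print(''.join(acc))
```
CGH

Inner handler doesn't match, propagates to outer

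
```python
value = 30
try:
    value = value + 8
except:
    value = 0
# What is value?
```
38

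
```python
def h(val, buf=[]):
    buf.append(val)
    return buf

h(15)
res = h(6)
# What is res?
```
[15, 6]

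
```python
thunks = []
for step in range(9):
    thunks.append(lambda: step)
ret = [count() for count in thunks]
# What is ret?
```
[8, 8, 8, 8, 8, 8, 8, 8, 8]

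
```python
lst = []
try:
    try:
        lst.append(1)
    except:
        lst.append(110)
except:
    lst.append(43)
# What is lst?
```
[1]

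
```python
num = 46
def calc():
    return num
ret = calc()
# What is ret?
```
46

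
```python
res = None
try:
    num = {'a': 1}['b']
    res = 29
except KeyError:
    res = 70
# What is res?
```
70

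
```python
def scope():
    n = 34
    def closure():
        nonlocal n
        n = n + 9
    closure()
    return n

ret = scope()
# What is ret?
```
43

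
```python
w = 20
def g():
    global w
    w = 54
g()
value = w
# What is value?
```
54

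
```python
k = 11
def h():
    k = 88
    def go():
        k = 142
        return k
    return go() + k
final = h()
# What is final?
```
230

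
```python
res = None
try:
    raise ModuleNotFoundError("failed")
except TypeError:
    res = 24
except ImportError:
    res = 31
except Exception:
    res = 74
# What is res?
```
31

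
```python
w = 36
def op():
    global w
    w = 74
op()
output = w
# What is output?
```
74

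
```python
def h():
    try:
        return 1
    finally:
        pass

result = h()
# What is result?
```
1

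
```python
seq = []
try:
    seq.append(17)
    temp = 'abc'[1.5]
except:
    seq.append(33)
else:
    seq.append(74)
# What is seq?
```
[17, 33]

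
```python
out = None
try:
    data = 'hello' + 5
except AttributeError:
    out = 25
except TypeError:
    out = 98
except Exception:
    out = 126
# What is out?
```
98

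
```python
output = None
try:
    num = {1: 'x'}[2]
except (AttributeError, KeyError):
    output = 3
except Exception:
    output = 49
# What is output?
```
3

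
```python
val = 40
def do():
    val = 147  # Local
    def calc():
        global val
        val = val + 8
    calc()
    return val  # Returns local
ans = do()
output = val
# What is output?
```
48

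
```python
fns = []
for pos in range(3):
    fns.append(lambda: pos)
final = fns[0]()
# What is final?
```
2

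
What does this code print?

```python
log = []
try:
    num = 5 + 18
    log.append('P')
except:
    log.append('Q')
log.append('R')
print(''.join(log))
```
PR

No exception, try block completes normally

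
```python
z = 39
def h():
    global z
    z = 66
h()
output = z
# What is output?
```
66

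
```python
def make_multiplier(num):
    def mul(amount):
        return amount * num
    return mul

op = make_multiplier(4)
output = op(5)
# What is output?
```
20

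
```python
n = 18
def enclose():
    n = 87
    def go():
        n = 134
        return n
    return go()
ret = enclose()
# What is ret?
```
134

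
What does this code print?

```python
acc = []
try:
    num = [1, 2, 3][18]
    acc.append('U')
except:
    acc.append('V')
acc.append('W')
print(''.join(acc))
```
VW

Exception raised in try, caught by bare except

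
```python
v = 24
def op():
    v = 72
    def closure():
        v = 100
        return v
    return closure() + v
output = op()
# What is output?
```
172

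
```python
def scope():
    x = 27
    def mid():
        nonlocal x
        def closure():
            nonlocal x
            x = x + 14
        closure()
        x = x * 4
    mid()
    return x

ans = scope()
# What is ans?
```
164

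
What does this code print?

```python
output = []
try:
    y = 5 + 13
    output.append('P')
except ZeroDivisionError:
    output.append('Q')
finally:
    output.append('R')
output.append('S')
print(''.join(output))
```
PRS

finally runs after normal execution too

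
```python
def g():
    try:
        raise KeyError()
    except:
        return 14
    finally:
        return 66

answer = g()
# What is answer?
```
66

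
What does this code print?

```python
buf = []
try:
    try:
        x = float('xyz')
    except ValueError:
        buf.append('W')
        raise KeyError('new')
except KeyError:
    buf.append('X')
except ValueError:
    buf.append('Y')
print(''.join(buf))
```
WX

New KeyError raised, caught by outer KeyError handler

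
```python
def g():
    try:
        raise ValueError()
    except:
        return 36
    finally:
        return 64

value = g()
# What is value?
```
64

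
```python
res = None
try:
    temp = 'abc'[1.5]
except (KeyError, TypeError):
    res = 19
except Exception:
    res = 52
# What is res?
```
19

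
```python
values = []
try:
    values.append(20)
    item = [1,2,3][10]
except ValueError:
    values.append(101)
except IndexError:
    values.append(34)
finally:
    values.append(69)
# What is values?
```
[20, 34, 69]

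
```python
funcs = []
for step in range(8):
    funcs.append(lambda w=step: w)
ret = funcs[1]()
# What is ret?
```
1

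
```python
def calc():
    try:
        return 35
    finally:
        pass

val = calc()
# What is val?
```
35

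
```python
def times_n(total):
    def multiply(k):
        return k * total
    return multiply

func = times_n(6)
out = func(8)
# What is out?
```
48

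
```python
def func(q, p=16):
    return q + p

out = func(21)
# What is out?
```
37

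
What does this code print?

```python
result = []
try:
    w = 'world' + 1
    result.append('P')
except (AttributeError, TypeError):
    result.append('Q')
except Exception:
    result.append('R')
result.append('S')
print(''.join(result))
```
QS

TypeError matches tuple containing it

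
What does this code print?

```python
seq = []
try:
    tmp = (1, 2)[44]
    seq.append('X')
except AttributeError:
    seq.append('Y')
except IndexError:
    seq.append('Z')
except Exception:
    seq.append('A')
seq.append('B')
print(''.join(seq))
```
ZB

IndexError matches before generic Exception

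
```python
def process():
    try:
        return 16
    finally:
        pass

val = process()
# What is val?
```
16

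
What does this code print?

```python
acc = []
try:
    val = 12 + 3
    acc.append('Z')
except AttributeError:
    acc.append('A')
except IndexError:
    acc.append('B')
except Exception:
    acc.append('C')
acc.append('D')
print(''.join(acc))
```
ZD

No exception, try block completes normally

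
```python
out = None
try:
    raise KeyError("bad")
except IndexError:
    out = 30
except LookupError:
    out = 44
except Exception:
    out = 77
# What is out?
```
44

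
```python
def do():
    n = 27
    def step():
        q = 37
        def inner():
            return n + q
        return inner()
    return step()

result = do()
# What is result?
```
64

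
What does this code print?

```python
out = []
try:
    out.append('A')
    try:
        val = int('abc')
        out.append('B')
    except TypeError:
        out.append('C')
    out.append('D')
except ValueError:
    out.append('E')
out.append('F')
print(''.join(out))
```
AEF

Inner handler doesn't match, propagates to outer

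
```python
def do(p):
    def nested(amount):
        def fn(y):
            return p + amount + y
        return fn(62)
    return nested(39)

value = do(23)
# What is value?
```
124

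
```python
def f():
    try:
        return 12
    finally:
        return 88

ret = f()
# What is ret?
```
88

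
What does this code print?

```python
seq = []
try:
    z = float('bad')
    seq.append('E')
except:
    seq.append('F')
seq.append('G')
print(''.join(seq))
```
FG

Exception raised in try, caught by bare except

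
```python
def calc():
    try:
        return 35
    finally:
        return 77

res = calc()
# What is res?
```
77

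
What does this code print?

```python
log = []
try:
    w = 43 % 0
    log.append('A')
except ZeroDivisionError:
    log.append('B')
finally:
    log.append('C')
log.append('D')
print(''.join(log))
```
BCD

finally always runs, even after exception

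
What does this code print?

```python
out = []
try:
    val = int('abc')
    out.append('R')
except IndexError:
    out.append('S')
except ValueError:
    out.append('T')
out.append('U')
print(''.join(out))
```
TU

ValueError is caught by its specific handler, not IndexError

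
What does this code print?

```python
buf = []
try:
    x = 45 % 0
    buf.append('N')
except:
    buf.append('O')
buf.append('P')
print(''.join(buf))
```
OP

Exception raised in try, caught by bare except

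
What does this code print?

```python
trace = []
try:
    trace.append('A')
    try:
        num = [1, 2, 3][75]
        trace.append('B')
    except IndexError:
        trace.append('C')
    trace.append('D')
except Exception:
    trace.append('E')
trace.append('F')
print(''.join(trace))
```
ACDF

Inner exception caught by inner handler, outer continues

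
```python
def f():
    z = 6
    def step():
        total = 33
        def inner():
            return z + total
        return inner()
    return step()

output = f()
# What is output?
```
39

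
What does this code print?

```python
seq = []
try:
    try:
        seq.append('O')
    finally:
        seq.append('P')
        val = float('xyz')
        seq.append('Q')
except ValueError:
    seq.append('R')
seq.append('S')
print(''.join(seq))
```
OPRS

Exception in inner finally caught by outer except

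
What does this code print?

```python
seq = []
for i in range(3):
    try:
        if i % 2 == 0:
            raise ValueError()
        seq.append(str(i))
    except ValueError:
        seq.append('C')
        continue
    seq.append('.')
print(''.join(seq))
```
C1.C

continue in except skips rest of loop body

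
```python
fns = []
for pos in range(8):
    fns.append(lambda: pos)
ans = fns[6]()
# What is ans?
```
7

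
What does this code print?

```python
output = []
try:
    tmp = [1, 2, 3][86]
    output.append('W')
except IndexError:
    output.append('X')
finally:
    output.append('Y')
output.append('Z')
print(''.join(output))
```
XYZ

finally always runs, even after exception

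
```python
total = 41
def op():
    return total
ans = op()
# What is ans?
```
41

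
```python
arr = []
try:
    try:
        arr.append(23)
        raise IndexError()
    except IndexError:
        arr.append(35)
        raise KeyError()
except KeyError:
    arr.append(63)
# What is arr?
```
[23, 35, 63]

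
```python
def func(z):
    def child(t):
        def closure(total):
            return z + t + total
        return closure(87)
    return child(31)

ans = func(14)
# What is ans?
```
132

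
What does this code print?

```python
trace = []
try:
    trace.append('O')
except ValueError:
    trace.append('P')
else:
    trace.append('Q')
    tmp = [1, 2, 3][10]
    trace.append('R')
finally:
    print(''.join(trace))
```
OQ

Try succeeds, else appends 'Q', IndexError in else is uncaught, finally prints before exception propagates ('R' never appended)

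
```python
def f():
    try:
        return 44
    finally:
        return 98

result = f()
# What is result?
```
98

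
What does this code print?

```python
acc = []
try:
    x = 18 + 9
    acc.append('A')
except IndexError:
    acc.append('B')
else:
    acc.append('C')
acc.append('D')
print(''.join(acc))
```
ACD

else block runs when no exception occurs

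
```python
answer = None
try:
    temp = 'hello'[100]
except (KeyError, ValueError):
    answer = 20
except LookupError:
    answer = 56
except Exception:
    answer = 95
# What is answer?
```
56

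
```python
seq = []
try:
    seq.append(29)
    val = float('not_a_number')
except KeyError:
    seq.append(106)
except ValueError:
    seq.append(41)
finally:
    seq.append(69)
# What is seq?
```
[29, 41, 69]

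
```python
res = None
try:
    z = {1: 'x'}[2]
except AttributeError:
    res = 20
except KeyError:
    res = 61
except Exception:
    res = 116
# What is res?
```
61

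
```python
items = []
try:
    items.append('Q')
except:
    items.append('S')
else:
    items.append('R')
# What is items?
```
['Q', 'R']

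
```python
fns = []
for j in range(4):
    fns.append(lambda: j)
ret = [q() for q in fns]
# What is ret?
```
[3, 3, 3, 3]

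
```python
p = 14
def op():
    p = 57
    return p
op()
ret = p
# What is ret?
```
14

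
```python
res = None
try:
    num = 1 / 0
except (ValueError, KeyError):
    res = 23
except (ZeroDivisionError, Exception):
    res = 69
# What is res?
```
69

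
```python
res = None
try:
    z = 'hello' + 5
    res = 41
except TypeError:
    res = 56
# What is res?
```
56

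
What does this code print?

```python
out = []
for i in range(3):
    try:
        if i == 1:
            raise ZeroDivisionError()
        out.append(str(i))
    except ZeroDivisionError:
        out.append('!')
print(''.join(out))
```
0!2

Exception on i=1 caught, loop continues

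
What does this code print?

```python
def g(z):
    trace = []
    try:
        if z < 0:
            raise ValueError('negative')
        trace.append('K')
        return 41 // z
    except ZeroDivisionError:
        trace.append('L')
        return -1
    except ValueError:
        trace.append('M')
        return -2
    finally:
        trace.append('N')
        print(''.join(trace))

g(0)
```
KLN

z=0 causes ZeroDivisionError, caught, finally prints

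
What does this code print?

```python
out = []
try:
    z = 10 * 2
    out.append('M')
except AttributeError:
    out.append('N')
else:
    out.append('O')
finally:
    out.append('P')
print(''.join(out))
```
MOP

else runs before finally when no exception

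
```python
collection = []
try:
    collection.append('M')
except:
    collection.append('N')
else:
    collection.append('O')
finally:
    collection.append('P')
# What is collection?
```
['M', 'O', 'P']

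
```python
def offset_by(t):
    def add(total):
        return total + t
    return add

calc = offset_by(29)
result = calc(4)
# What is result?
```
33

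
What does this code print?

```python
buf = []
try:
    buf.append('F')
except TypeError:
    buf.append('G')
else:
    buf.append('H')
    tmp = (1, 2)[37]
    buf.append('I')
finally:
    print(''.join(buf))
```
FH

Try succeeds, else appends 'H', IndexError in else is uncaught, finally prints before exception propagates ('I' never appended)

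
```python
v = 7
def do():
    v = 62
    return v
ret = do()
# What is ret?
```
62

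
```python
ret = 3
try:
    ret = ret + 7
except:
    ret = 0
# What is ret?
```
10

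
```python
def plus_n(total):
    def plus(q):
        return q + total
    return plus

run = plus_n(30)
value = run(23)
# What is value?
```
53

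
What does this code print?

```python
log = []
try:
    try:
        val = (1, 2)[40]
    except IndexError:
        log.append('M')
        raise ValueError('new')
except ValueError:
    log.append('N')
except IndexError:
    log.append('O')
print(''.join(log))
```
MN

New ValueError raised, caught by outer ValueError handler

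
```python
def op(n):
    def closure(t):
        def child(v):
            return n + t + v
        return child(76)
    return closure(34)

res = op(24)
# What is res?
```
134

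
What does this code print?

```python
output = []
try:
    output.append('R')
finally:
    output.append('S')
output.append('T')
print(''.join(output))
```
RST

try/finally without except, no exception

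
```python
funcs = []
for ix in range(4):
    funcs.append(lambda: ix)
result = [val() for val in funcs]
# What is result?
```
[3, 3, 3, 3]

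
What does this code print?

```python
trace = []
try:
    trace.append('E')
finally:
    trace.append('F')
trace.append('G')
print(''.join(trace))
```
EFG

try/finally without except, no exception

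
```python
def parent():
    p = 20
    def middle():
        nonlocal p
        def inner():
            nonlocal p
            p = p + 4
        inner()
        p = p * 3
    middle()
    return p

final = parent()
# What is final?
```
72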